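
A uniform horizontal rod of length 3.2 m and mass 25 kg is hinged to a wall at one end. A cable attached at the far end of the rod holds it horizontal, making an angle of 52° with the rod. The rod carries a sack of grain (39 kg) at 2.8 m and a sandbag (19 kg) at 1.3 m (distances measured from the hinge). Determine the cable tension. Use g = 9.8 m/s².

T ≈ 676 N

About the hinge:
Beam weight: 25 × 9.8 = 245 N down at 1.6 m → arm 1.6 m, τ = 245 × 1.6 = 392 N·m clockwise.
Sack of grain: 39 × 9.8 = 382.2 N down at 2.8 m → arm 2.8 m, τ = 382.2 × 2.8 = 1070 N·m clockwise.
Sandbag: 19 × 9.8 = 186.2 N down at 1.3 m → arm 1.3 m, τ = 186.2 × 1.3 = 242.1 N·m clockwise.
Total clockwise load moment = 1704 N·m.
The cable tension T acts at 3.2 m; only its component perpendicular to the rod, T sinθ, produces torque. sin 52° = 0.788.
Balancing moments: T × 3.2 × 0.788 = 1704, giving T = 1704 / 2.522 = 676 N.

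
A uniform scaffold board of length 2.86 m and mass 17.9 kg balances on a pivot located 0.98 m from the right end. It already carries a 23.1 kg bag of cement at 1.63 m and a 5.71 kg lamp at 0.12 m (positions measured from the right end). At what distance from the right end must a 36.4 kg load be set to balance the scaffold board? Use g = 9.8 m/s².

Sum moments about the pivot (at 0.98 m from the right end) (the support reaction has zero arm there).
Beam weight: 17.9 × 9.8 = 175.4 N down at 1.43 m → arm 0.45 m, τ = 175.4 × 0.45 = 78.93 N·m counterclockwise.
Bag of cement: 23.1 × 9.8 = 226.4 N down at 1.63 m → arm 0.65 m, τ = 226.4 × 0.65 = 147.2 N·m counterclockwise.
Lamp: 5.71 × 9.8 = 55.96 N down at 0.12 m → arm 0.86 m, τ = 55.96 × 0.86 = 48.13 N·m clockwise.
Net moment of existing loads = 178 N·m counterclockwise.
The load weighs 36.4 × 9.8 = 356.7 N and must supply an equal clockwise moment, so its lever arm about the pivot is 178 / 356.7 = 0.499 m.
That puts it at 0.98 − 0.499 = 0.481 m from the right end.

x ≈ 0.481 m from the right end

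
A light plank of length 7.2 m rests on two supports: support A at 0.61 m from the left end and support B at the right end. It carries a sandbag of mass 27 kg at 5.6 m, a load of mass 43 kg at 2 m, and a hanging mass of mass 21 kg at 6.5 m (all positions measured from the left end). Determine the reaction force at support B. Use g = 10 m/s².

R_B ≈ 483 N

Taking torques about support A:
Sandbag: 27 × 10 = 270 N down at 5.6 m → arm 4.99 m, τ = 270 × 4.99 = 1347 N·m clockwise.
Load: 43 × 10 = 430 N down at 2 m → arm 1.39 m, τ = 430 × 1.39 = 597.7 N·m clockwise.
Hanging mass: 21 × 10 = 210 N down at 6.5 m → arm 5.89 m, τ = 210 × 5.89 = 1237 N·m clockwise.
Net load moment about support A = 3182 N·m clockwise.
Reaction R at support B is upward at 7.2 m, arm 6.59 m → moment R × 6.59 counterclockwise.
Setting net torque to zero: R × 6.59 = 3182 → R = 483 N.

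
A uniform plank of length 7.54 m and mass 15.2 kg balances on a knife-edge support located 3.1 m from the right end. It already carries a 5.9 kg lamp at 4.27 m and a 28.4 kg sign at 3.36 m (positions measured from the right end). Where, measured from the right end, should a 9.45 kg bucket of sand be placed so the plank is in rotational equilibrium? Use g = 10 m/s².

Choose the knife-edge support (at 3.1 m from the right end) as the axis so the support reaction has zero arm there.
Beam weight: 15.2 × 10 = 152 N down at 3.77 m → arm 0.67 m, τ = 152 × 0.67 = 101.8 N·m counterclockwise.
Lamp: 5.9 × 10 = 59 N down at 4.27 m → arm 1.17 m, τ = 59 × 1.17 = 69.03 N·m counterclockwise.
Sign: 28.4 × 10 = 284 N down at 3.36 m → arm 0.26 m, τ = 284 × 0.26 = 73.84 N·m counterclockwise.
Net moment of existing loads = 244.7 N·m counterclockwise.
The bucket of sand weighs 9.45 × 10 = 94.5 N and must supply an equal clockwise moment, so its lever arm about the knife-edge support is 244.7 / 94.5 = 2.59 m.
That puts it at 3.1 − 2.59 = 0.51 m from the right end.

x ≈ 0.51 m from the right end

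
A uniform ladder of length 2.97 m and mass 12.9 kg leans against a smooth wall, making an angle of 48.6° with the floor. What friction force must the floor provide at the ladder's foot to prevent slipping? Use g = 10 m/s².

f ≈ 56.9 N

About the foot of the ladder:
Ladder weight 12.9×10 = 129 N acts at 1.485 m along the ladder; its horizontal arm is 1.485·cos48.6° = 0.982 m → τ = 126.7 N·m clockwise.
Wall normal N acts horizontally at the top; its moment arm is the height L sinθ = 2.97·sin48.6° = 2.228 m, counterclockwise.
For rotational equilibrium, N × 2.228 = 126.7, so N = 56.9 N.
ΣFx = 0: friction at the foot balances the wall's push, so f = N_wall = 56.9 N.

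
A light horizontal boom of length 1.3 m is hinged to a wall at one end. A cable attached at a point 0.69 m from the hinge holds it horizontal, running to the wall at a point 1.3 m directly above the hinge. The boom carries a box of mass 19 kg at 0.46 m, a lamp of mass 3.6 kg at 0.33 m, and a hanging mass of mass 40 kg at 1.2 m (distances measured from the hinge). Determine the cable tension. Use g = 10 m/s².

T ≈ 950 N

Choose the hinge as the axis so the unknown hinge reaction has zero arm there.
Box: 19 × 10 = 190 N down at 0.46 m → arm 0.46 m, τ = 190 × 0.46 = 87.4 N·m clockwise.
Lamp: 3.6 × 10 = 36 N down at 0.33 m → arm 0.33 m, τ = 36 × 0.33 = 11.88 N·m clockwise.
Hanging mass: 40 × 10 = 400 N down at 1.2 m → arm 1.2 m, τ = 400 × 1.2 = 480 N·m clockwise.
Total clockwise load moment = 579.3 N·m.
The cable tension T acts at 0.69 m; only its component perpendicular to the boom, T sinθ, produces torque. sinθ = h/√(h²+d²) = 1.3/√(1.3²+0.69²) = 0.8833.
Balancing moments: T × 0.69 × 0.8833 = 579.3, giving T = 579.3 / 0.6095 = 950 N.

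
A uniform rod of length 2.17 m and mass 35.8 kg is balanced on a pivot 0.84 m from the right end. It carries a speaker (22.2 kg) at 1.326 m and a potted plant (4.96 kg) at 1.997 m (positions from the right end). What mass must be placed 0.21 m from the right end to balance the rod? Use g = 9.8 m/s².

m ≈ 40.2 kg

Sum moments about the pivot (at 0.84 m from the right end) (the support reaction has zero arm there).
Beam weight: 35.8 × 9.8 = 350.8 N down at 1.085 m → arm 0.245 m, τ = 350.8 × 0.245 = 85.95 N·m counterclockwise.
Speaker: 22.2 × 9.8 = 217.6 N down at 1.326 m → arm 0.486 m, τ = 217.6 × 0.486 = 105.8 N·m counterclockwise.
Potted plant: 4.96 × 9.8 = 48.61 N down at 1.997 m → arm 1.157 m, τ = 48.61 × 1.157 = 56.24 N·m counterclockwise.
Net moment of known loads = 248 N·m counterclockwise.
An unknown mass m at 0.21 m has arm 0.63 m; its moment is m·g·0.63 clockwise.
For rotational equilibrium, m × 9.8 × 0.63 = 248, so m = 248 / (9.8 × 0.63) = 40.2 kg.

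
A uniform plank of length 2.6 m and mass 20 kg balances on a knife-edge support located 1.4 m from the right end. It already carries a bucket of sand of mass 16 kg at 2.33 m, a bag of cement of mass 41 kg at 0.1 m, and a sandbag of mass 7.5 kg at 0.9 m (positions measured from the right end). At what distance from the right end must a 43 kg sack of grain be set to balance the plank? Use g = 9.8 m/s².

Sum moments about the knife-edge support (at 1.4 m from the right end) (the support reaction has zero arm there).
Beam weight: 20 × 9.8 = 196 N down at 1.3 m → arm 0.1 m, τ = 196 × 0.1 = 19.6 N·m clockwise.
Bucket of sand: 16 × 9.8 = 156.8 N down at 2.33 m → arm 0.93 m, τ = 156.8 × 0.93 = 145.8 N·m counterclockwise.
Bag of cement: 41 × 9.8 = 401.8 N down at 0.1 m → arm 1.3 m, τ = 401.8 × 1.3 = 522.3 N·m clockwise.
Sandbag: 7.5 × 9.8 = 73.5 N down at 0.9 m → arm 0.5 m, τ = 73.5 × 0.5 = 36.75 N·m clockwise.
Net moment of existing loads = 432.8 N·m clockwise.
The sack of grain weighs 43 × 9.8 = 421.4 N and must supply an equal counterclockwise moment, so its lever arm about the knife-edge support is 432.8 / 421.4 = 1.03 m.
That puts it at 1.4 + 1.03 = 2.43 m from the right end.

x ≈ 2.43 m from the right end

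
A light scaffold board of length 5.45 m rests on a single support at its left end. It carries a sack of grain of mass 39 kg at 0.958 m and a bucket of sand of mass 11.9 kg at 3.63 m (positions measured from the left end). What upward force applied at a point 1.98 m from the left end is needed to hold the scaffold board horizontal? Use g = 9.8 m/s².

F ≈ 399 N

About the left end:
Sack of grain: 39 × 9.8 = 382.2 N down at 0.958 m → arm 0.958 m, τ = 382.2 × 0.958 = 366.1 N·m clockwise.
Bucket of sand: 11.9 × 9.8 = 116.6 N down at 3.63 m → arm 3.63 m, τ = 116.6 × 3.63 = 423.3 N·m clockwise.
Net moment of the loads = 789.4 N·m clockwise.
The upward force F acts at a point 1.98 m from the left end, arm 1.98 m, giving F × 1.98 counterclockwise.
Setting net torque to zero: F × 1.98 = 789.4 → F = 789.4 / 1.98 = 399 N.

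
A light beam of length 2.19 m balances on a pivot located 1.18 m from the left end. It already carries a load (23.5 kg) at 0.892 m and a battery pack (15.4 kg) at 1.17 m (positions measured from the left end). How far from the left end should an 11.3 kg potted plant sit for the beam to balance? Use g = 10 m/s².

Take moments about the pivot (at 1.18 m from the left end).
Load: 23.5 × 10 = 235 N down at 0.892 m → arm 0.288 m, τ = 235 × 0.288 = 67.68 N·m counterclockwise.
Battery pack: 15.4 × 10 = 154 N down at 1.17 m → arm 0.01 m, τ = 154 × 0.01 = 1.54 N·m counterclockwise.
Net moment of existing loads = 69.22 N·m counterclockwise.
The potted plant weighs 11.3 × 10 = 113 N and must supply an equal clockwise moment, so its lever arm about the pivot is 69.22 / 113 = 0.613 m.
That puts it at 1.18 + 0.613 = 1.79 m from the left end.

x ≈ 1.79 m from the left end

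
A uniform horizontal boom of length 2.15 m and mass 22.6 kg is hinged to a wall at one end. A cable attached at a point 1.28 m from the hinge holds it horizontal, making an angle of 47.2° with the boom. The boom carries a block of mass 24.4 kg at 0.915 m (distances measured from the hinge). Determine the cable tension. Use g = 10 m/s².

Taking torques about the hinge:
Beam weight: 22.6 × 10 = 226 N down at 1.075 m → arm 1.075 m, τ = 226 × 1.075 = 242.9 N·m clockwise.
Block: 24.4 × 10 = 244 N down at 0.915 m → arm 0.915 m, τ = 244 × 0.915 = 223.3 N·m clockwise.
Total clockwise load moment = 466.2 N·m.
The cable tension T acts at 1.28 m; only its component perpendicular to the boom, T sinθ, produces torque. sin 47.2° = 0.7337.
Στ = 0 ⇒ T × 1.28 × 0.7337 = 466.2 ⇒ T = 466.2 / 0.9391 = 496 N.

T ≈ 496 N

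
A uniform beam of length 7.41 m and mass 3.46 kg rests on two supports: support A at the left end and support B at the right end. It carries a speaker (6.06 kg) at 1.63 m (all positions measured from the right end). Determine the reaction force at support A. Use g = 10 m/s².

Take moments about support B.
Beam weight: 3.46 × 10 = 34.6 N down at 3.705 m → arm 3.705 m, τ = 34.6 × 3.705 = 128.2 N·m counterclockwise.
Speaker: 6.06 × 10 = 60.6 N down at 1.63 m → arm 1.63 m, τ = 60.6 × 1.63 = 98.78 N·m counterclockwise.
Net load moment about support B = 227 N·m counterclockwise.
Reaction R at support A is upward at 7.41 m, arm 7.41 m → moment R × 7.41 clockwise.
Στ = 0 ⇒ R × 7.41 = 227 ⇒ R = 30.6 N.

R_A ≈ 30.6 N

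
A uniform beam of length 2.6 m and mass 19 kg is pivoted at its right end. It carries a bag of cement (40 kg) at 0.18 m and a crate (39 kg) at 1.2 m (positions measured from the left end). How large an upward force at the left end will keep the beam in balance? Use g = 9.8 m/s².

F ≈ 664 N

Choose the right end as the axis so the unknown pivot reaction has zero arm there.
Beam weight: 19 × 9.8 = 186.2 N down at 1.3 m → arm 1.3 m, τ = 186.2 × 1.3 = 242.1 N·m counterclockwise.
Bag of cement: 40 × 9.8 = 392 N down at 0.18 m → arm 2.42 m, τ = 392 × 2.42 = 948.6 N·m counterclockwise.
Crate: 39 × 9.8 = 382.2 N down at 1.2 m → arm 1.4 m, τ = 382.2 × 1.4 = 535.1 N·m counterclockwise.
Net moment of the loads = 1726 N·m counterclockwise.
The upward force F acts at the left end, arm 2.6 m, giving F × 2.6 clockwise.
Setting net torque to zero: F × 2.6 = 1726 → F = 1726 / 2.6 = 664 N.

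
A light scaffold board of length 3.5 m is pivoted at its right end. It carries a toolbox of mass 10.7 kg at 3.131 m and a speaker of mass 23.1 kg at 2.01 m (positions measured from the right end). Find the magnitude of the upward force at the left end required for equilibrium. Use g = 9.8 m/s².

About the right end:
Toolbox: 10.7 × 9.8 = 104.9 N down at 3.131 m → arm 3.131 m, τ = 104.9 × 3.131 = 328.4 N·m counterclockwise.
Speaker: 23.1 × 9.8 = 226.4 N down at 2.01 m → arm 2.01 m, τ = 226.4 × 2.01 = 455.1 N·m counterclockwise.
Net moment of the loads = 783.5 N·m counterclockwise.
The upward force F acts at the left end, arm 3.5 m, giving F × 3.5 clockwise.
Balancing moments: F × 3.5 = 783.5, giving F = 783.5 / 3.5 = 224 N.

F ≈ 224 N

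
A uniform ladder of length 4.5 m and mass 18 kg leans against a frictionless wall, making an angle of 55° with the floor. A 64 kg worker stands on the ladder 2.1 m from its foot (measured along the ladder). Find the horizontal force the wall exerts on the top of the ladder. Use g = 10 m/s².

Choose the foot of the ladder as the axis so the floor normal and friction both act there and drop out.
Ladder weight 18×10 = 180 N acts at 2.25 m along the ladder; its horizontal arm is 2.25·cos55° = 1.291 m → τ = 232.4 N·m clockwise.
Worker: 64×10 = 640 N at 2.1 m → arm 1.205 m → τ = 771.2 N·m clockwise.
Wall normal N acts horizontally at the top; its moment arm is the height L sinθ = 4.5·sin55° = 3.686 m, counterclockwise.
Balancing moments: N × 3.686 = 1004, giving N = 272 N.

N_wall ≈ 272 N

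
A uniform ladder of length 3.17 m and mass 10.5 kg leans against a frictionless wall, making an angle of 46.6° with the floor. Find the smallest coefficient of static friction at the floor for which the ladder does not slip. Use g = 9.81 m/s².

μ_min ≈ 0.473

Choose the foot of the ladder as the axis so the floor normal and friction both act there and drop out.
Ladder weight 10.5×9.81 = 103 N acts at 1.585 m along the ladder; its horizontal arm is 1.585·cos46.6° = 1.089 m → τ = 112.2 N·m clockwise.
Wall normal N acts horizontally at the top; its moment arm is the height L sinθ = 3.17·sin46.6° = 2.303 m, counterclockwise.
Setting net torque to zero: N × 2.303 = 112.2 → N = 48.72 N.
ΣFx = 0 ⇒ f = N_wall = 48.72 N. ΣFy = 0 ⇒ N_floor = 103 N.
μ_min = f / N_floor = 48.72 / 103 = 0.473.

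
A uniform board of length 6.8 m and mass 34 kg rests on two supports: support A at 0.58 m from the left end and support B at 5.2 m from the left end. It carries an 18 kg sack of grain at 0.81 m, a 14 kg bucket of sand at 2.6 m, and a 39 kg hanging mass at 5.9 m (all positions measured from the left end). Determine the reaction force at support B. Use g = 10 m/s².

R_B ≈ 727 N

Sum moments about support A (its reaction then has zero moment arm).
Beam weight: 34 × 10 = 340 N down at 3.4 m → arm 2.82 m, τ = 340 × 2.82 = 958.8 N·m clockwise.
Sack of grain: 18 × 10 = 180 N down at 0.81 m → arm 0.23 m, τ = 180 × 0.23 = 41.4 N·m clockwise.
Bucket of sand: 14 × 10 = 140 N down at 2.6 m → arm 2.02 m, τ = 140 × 2.02 = 282.8 N·m clockwise.
Hanging mass: 39 × 10 = 390 N down at 5.9 m → arm 5.32 m, τ = 390 × 5.32 = 2075 N·m clockwise.
Net load moment about support A = 3358 N·m clockwise.
Reaction R at support B is upward at 5.2 m, arm 4.62 m → moment R × 4.62 counterclockwise.
For rotational equilibrium, R × 4.62 = 3358, so R = 727 N.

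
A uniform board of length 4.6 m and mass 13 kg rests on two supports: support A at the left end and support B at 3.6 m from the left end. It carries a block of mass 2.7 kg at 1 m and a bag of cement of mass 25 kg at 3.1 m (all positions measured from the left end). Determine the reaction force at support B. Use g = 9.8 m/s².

Choose support A as the axis so its reaction then has zero moment arm.
Beam weight: 13 × 9.8 = 127.4 N down at 2.3 m → arm 2.3 m, τ = 127.4 × 2.3 = 293 N·m clockwise.
Block: 2.7 × 9.8 = 26.46 N down at 1 m → arm 1 m, τ = 26.46 × 1 = 26.46 N·m clockwise.
Bag of cement: 25 × 9.8 = 245 N down at 3.1 m → arm 3.1 m, τ = 245 × 3.1 = 759.5 N·m clockwise.
Net load moment about support A = 1079 N·m clockwise.
Reaction R at support B is upward at 3.6 m, arm 3.6 m → moment R × 3.6 counterclockwise.
Balancing moments: R × 3.6 = 1079, giving R = 300 N.

R_B ≈ 300 N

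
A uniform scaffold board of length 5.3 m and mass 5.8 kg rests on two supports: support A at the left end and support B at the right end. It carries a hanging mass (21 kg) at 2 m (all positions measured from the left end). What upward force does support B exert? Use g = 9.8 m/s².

Sum moments about support A (its reaction then has zero moment arm).
Beam weight: 5.8 × 9.8 = 56.84 N down at 2.65 m → arm 2.65 m, τ = 56.84 × 2.65 = 150.6 N·m clockwise.
Hanging mass: 21 × 9.8 = 205.8 N down at 2 m → arm 2 m, τ = 205.8 × 2 = 411.6 N·m clockwise.
Net load moment about support A = 562.2 N·m clockwise.
Reaction R at support B is upward at 5.3 m, arm 5.3 m → moment R × 5.3 counterclockwise.
Setting net torque to zero: R × 5.3 = 562.2 → R = 106 N.

R_B ≈ 106 N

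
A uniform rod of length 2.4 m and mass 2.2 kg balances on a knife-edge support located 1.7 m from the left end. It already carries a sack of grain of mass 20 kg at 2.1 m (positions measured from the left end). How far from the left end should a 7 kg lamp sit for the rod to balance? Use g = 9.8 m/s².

Sum moments about the knife-edge support (at 1.7 m from the left end) (the support reaction has zero arm there).
Beam weight: 2.2 × 9.8 = 21.56 N down at 1.2 m → arm 0.5 m, τ = 21.56 × 0.5 = 10.78 N·m counterclockwise.
Sack of grain: 20 × 9.8 = 196 N down at 2.1 m → arm 0.4 m, τ = 196 × 0.4 = 78.4 N·m clockwise.
Net moment of existing loads = 67.62 N·m clockwise.
The lamp weighs 7 × 9.8 = 68.6 N and must supply an equal counterclockwise moment, so its lever arm about the knife-edge support is 67.62 / 68.6 = 0.986 m.
That puts it at 1.7 − 0.986 = 0.714 m from the left end.

x ≈ 0.714 m from the left end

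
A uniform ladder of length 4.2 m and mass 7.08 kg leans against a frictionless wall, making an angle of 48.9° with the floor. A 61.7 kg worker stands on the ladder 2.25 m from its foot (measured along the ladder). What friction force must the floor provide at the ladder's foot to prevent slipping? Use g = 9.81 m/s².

f ≈ 313 N

Taking torques about the foot of the ladder:
Ladder weight 7.08×9.81 = 69.45 N acts at 2.1 m along the ladder; its horizontal arm is 2.1·cos48.9° = 1.38 m → τ = 95.84 N·m clockwise.
Worker: 61.7×9.81 = 605.3 N at 2.25 m → arm 1.479 m → τ = 895.2 N·m clockwise.
Wall normal N acts horizontally at the top; its moment arm is the height L sinθ = 4.2·sin48.9° = 3.165 m, counterclockwise.
Στ = 0 ⇒ N × 3.165 = 991 ⇒ N = 313 N.
ΣFx = 0: friction at the foot balances the wall's push, so f = N_wall = 313 N.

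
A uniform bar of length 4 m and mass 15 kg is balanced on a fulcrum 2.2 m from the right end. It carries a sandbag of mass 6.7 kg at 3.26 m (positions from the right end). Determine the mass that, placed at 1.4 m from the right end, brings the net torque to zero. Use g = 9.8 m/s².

m ≈ 5.13 kg

About the fulcrum (at 2.2 m from the right end):
Beam weight: 15 × 9.8 = 147 N down at 2 m → arm 0.2 m, τ = 147 × 0.2 = 29.4 N·m clockwise.
Sandbag: 6.7 × 9.8 = 65.66 N down at 3.26 m → arm 1.06 m, τ = 65.66 × 1.06 = 69.6 N·m counterclockwise.
Net moment of known loads = 40.2 N·m counterclockwise.
An unknown mass m at 1.4 m has arm 0.8 m; its moment is m·g·0.8 clockwise.
Balancing moments: m × 9.8 × 0.8 = 40.2, giving m = 40.2 / (9.8 × 0.8) = 5.13 kg.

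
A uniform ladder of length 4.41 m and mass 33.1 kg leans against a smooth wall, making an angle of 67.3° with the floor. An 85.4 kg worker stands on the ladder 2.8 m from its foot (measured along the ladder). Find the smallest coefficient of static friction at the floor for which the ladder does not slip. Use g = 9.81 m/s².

μ_min ≈ 0.25

Take moments about the foot of the ladder.
Ladder weight 33.1×9.81 = 324.7 N acts at 2.205 m along the ladder; its horizontal arm is 2.205·cos67.3° = 0.8509 m → τ = 276.3 N·m clockwise.
Worker: 85.4×9.81 = 837.8 N at 2.8 m → arm 1.081 m → τ = 905.7 N·m clockwise.
Wall normal N acts horizontally at the top; its moment arm is the height L sinθ = 4.41·sin67.3° = 4.068 m, counterclockwise.
Setting net torque to zero: N × 4.068 = 1182 → N = 290.6 N.
ΣFx = 0 ⇒ f = N_wall = 290.6 N. ΣFy = 0 ⇒ N_floor = 1162 N.
μ_min = f / N_floor = 290.6 / 1162 = 0.25.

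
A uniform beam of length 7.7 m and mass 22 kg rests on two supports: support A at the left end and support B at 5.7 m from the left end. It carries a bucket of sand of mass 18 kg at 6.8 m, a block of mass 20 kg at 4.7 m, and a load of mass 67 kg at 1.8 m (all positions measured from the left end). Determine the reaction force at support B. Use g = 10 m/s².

R_B ≈ 740 N

Sum moments about support A (its reaction then has zero moment arm).
Beam weight: 22 × 10 = 220 N down at 3.85 m → arm 3.85 m, τ = 220 × 3.85 = 847 N·m clockwise.
Bucket of sand: 18 × 10 = 180 N down at 6.8 m → arm 6.8 m, τ = 180 × 6.8 = 1224 N·m clockwise.
Block: 20 × 10 = 200 N down at 4.7 m → arm 4.7 m, τ = 200 × 4.7 = 940 N·m clockwise.
Load: 67 × 10 = 670 N down at 1.8 m → arm 1.8 m, τ = 670 × 1.8 = 1206 N·m clockwise.
Net load moment about support A = 4217 N·m clockwise.
Reaction R at support B is upward at 5.7 m, arm 5.7 m → moment R × 5.7 counterclockwise.
Balancing moments: R × 5.7 = 4217, giving R = 740 N.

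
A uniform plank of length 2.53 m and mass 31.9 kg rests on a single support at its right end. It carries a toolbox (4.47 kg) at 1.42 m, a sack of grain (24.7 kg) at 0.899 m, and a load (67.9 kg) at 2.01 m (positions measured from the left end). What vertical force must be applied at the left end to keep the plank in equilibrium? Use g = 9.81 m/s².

F ≈ 469 N

Taking torques about the right end:
Beam weight: 31.9 × 9.81 = 312.9 N down at 1.265 m → arm 1.265 m, τ = 312.9 × 1.265 = 395.8 N·m counterclockwise.
Toolbox: 4.47 × 9.81 = 43.85 N down at 1.42 m → arm 1.11 m, τ = 43.85 × 1.11 = 48.67 N·m counterclockwise.
Sack of grain: 24.7 × 9.81 = 242.3 N down at 0.899 m → arm 1.631 m, τ = 242.3 × 1.631 = 395.2 N·m counterclockwise.
Load: 67.9 × 9.81 = 666.1 N down at 2.01 m → arm 0.52 m, τ = 666.1 × 0.52 = 346.4 N·m counterclockwise.
Net moment of the loads = 1186 N·m counterclockwise.
The upward force F acts at the left end, arm 2.53 m, giving F × 2.53 clockwise.
Στ = 0 ⇒ F × 2.53 = 1186 ⇒ F = 1186 / 2.53 = 469 N.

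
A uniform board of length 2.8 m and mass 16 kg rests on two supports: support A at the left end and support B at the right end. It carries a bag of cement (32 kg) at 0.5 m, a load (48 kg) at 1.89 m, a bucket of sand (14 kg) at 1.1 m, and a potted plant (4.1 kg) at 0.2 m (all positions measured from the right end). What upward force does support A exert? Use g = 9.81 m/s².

R_A ≈ 509 N

Sum moments about support B (its reaction then has zero moment arm).
Beam weight: 16 × 9.81 = 157 N down at 1.4 m → arm 1.4 m, τ = 157 × 1.4 = 219.8 N·m counterclockwise.
Bag of cement: 32 × 9.81 = 313.9 N down at 0.5 m → arm 0.5 m, τ = 313.9 × 0.5 = 156.9 N·m counterclockwise.
Load: 48 × 9.81 = 470.9 N down at 1.89 m → arm 1.89 m, τ = 470.9 × 1.89 = 890 N·m counterclockwise.
Bucket of sand: 14 × 9.81 = 137.3 N down at 1.1 m → arm 1.1 m, τ = 137.3 × 1.1 = 151 N·m counterclockwise.
Potted plant: 4.1 × 9.81 = 40.22 N down at 0.2 m → arm 0.2 m, τ = 40.22 × 0.2 = 8.044 N·m counterclockwise.
Net load moment about support B = 1426 N·m counterclockwise.
Reaction R at support A is upward at 2.8 m, arm 2.8 m → moment R × 2.8 clockwise.
Balancing moments: R × 2.8 = 1426, giving R = 509 N.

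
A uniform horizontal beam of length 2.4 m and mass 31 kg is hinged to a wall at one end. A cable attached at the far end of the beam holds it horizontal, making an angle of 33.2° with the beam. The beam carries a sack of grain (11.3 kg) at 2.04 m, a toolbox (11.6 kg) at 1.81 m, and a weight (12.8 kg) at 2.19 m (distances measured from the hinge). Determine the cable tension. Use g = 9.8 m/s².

T ≈ 815 N

Choose the hinge as the axis so the unknown hinge reaction has zero arm there.
Beam weight: 31 × 9.8 = 303.8 N down at 1.2 m → arm 1.2 m, τ = 303.8 × 1.2 = 364.6 N·m clockwise.
Sack of grain: 11.3 × 9.8 = 110.7 N down at 2.04 m → arm 2.04 m, τ = 110.7 × 2.04 = 225.8 N·m clockwise.
Toolbox: 11.6 × 9.8 = 113.7 N down at 1.81 m → arm 1.81 m, τ = 113.7 × 1.81 = 205.8 N·m clockwise.
Weight: 12.8 × 9.8 = 125.4 N down at 2.19 m → arm 2.19 m, τ = 125.4 × 2.19 = 274.6 N·m clockwise.
Total clockwise load moment = 1071 N·m.
The cable tension T acts at 2.4 m; only its component perpendicular to the beam, T sinθ, produces torque. sin 33.2° = 0.5476.
Setting net torque to zero: T × 2.4 × 0.5476 = 1071 → T = 1071 / 1.314 = 815 N.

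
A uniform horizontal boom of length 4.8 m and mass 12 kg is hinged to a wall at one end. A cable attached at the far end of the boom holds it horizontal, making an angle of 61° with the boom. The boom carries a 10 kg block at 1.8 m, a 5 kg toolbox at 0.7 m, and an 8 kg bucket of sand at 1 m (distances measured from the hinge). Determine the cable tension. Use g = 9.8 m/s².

T ≈ 136 N

Choose the hinge as the axis so the unknown hinge reaction has zero arm there.
Beam weight: 12 × 9.8 = 117.6 N down at 2.4 m → arm 2.4 m, τ = 117.6 × 2.4 = 282.2 N·m clockwise.
Block: 10 × 9.8 = 98 N down at 1.8 m → arm 1.8 m, τ = 98 × 1.8 = 176.4 N·m clockwise.
Toolbox: 5 × 9.8 = 49 N down at 0.7 m → arm 0.7 m, τ = 49 × 0.7 = 34.3 N·m clockwise.
Bucket of sand: 8 × 9.8 = 78.4 N down at 1 m → arm 1 m, τ = 78.4 × 1 = 78.4 N·m clockwise.
Total clockwise load moment = 571.3 N·m.
The cable tension T acts at 4.8 m; only its component perpendicular to the boom, T sinθ, produces torque. sin 61° = 0.8746.
Setting net torque to zero: T × 4.8 × 0.8746 = 571.3 → T = 571.3 / 4.198 = 136 N.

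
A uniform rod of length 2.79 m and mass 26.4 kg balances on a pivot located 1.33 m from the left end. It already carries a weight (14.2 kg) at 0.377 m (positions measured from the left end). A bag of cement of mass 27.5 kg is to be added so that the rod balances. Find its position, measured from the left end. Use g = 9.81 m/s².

x ≈ 1.76 m from the left end

Choose the pivot (at 1.33 m from the left end) as the axis so the support reaction has zero arm there.
Beam weight: 26.4 × 9.81 = 259 N down at 1.395 m → arm 0.065 m, τ = 259 × 0.065 = 16.84 N·m clockwise.
Weight: 14.2 × 9.81 = 139.3 N down at 0.377 m → arm 0.953 m, τ = 139.3 × 0.953 = 132.8 N·m counterclockwise.
Net moment of existing loads = 116 N·m counterclockwise.
The bag of cement weighs 27.5 × 9.81 = 269.8 N and must supply an equal clockwise moment, so its lever arm about the pivot is 116 / 269.8 = 0.43 m.
That puts it at 1.33 + 0.43 = 1.76 m from the left end.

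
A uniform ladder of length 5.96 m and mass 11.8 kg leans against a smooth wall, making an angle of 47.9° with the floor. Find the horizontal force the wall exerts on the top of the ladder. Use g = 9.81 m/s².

About the foot of the ladder:
Ladder weight 11.8×9.81 = 115.8 N acts at 2.98 m along the ladder; its horizontal arm is 2.98·cos47.9° = 1.998 m → τ = 231.4 N·m clockwise.
Wall normal N acts horizontally at the top; its moment arm is the height L sinθ = 5.96·sin47.9° = 4.422 m, counterclockwise.
Balancing moments: N × 4.422 = 231.4, giving N = 52.3 N.

N_wall ≈ 52.3 N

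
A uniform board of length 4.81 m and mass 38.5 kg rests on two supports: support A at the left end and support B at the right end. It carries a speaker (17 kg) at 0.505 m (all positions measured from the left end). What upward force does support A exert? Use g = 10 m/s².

Sum moments about support B (its reaction then has zero moment arm).
Beam weight: 38.5 × 10 = 385 N down at 2.405 m → arm 2.405 m, τ = 385 × 2.405 = 925.9 N·m counterclockwise.
Speaker: 17 × 10 = 170 N down at 0.505 m → arm 4.305 m, τ = 170 × 4.305 = 731.8 N·m counterclockwise.
Net load moment about support B = 1658 N·m counterclockwise.
Reaction R at support A is upward at 0 m, arm 4.81 m → moment R × 4.81 clockwise.
Setting net torque to zero: R × 4.81 = 1658 → R = 345 N.

R_A ≈ 345 N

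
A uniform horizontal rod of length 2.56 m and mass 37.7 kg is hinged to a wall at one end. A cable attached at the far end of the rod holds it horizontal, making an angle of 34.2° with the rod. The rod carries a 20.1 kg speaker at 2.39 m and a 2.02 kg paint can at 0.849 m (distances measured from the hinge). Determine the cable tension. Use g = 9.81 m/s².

T ≈ 668 N

Take moments about the hinge.
Beam weight: 37.7 × 9.81 = 369.8 N down at 1.28 m → arm 1.28 m, τ = 369.8 × 1.28 = 473.3 N·m clockwise.
Speaker: 20.1 × 9.81 = 197.2 N down at 2.39 m → arm 2.39 m, τ = 197.2 × 2.39 = 471.3 N·m clockwise.
Paint can: 2.02 × 9.81 = 19.82 N down at 0.849 m → arm 0.849 m, τ = 19.82 × 0.849 = 16.83 N·m clockwise.
Total clockwise load moment = 961.4 N·m.
The cable tension T acts at 2.56 m; only its component perpendicular to the rod, T sinθ, produces torque. sin 34.2° = 0.5621.
For rotational equilibrium, T × 2.56 × 0.5621 = 961.4, so T = 961.4 / 1.439 = 668 N.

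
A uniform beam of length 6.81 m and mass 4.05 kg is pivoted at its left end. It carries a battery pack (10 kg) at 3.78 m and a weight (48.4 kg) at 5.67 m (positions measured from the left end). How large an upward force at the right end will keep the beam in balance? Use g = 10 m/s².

Take moments about the left end.
Beam weight: 4.05 × 10 = 40.5 N down at 3.405 m → arm 3.405 m, τ = 40.5 × 3.405 = 137.9 N·m clockwise.
Battery pack: 10 × 10 = 100 N down at 3.78 m → arm 3.78 m, τ = 100 × 3.78 = 378 N·m clockwise.
Weight: 48.4 × 10 = 484 N down at 5.67 m → arm 5.67 m, τ = 484 × 5.67 = 2744 N·m clockwise.
Net moment of the loads = 3260 N·m clockwise.
The upward force F acts at the right end, arm 6.81 m, giving F × 6.81 counterclockwise.
Balancing moments: F × 6.81 = 3260, giving F = 3260 / 6.81 = 479 N.

F ≈ 479 N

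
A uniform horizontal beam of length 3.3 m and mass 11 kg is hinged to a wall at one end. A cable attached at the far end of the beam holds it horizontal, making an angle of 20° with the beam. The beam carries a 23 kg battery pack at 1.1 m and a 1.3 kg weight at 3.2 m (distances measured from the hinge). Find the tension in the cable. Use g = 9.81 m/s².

Taking torques about the hinge:
Beam weight: 11 × 9.81 = 107.9 N down at 1.65 m → arm 1.65 m, τ = 107.9 × 1.65 = 178 N·m clockwise.
Battery pack: 23 × 9.81 = 225.6 N down at 1.1 m → arm 1.1 m, τ = 225.6 × 1.1 = 248.2 N·m clockwise.
Weight: 1.3 × 9.81 = 12.75 N down at 3.2 m → arm 3.2 m, τ = 12.75 × 3.2 = 40.8 N·m clockwise.
Total clockwise load moment = 467 N·m.
The cable tension T acts at 3.3 m; only its component perpendicular to the beam, T sinθ, produces torque. sin 20° = 0.342.
Setting net torque to zero: T × 3.3 × 0.342 = 467 → T = 467 / 1.129 = 414 N.

T ≈ 414 N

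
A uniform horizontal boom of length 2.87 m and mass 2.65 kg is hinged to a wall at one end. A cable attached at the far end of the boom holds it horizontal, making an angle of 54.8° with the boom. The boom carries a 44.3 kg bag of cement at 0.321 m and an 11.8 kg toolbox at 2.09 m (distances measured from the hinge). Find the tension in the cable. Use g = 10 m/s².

T ≈ 182 N

Take moments about the hinge.
Beam weight: 2.65 × 10 = 26.5 N down at 1.435 m → arm 1.435 m, τ = 26.5 × 1.435 = 38.03 N·m clockwise.
Bag of cement: 44.3 × 10 = 443 N down at 0.321 m → arm 0.321 m, τ = 443 × 0.321 = 142.2 N·m clockwise.
Toolbox: 11.8 × 10 = 118 N down at 2.09 m → arm 2.09 m, τ = 118 × 2.09 = 246.6 N·m clockwise.
Total clockwise load moment = 426.8 N·m.
The cable tension T acts at 2.87 m; only its component perpendicular to the boom, T sinθ, produces torque. sin 54.8° = 0.8171.
Στ = 0 ⇒ T × 2.87 × 0.8171 = 426.8 ⇒ T = 426.8 / 2.345 = 182 N.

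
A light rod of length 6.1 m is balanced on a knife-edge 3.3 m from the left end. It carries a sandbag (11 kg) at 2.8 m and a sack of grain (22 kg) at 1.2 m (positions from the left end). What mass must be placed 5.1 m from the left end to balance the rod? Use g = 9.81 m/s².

m ≈ 28.7 kg

Take moments about the knife-edge (at 3.3 m from the left end).
Sandbag: 11 × 9.81 = 107.9 N down at 2.8 m → arm 0.5 m, τ = 107.9 × 0.5 = 53.95 N·m counterclockwise.
Sack of grain: 22 × 9.81 = 215.8 N down at 1.2 m → arm 2.1 m, τ = 215.8 × 2.1 = 453.2 N·m counterclockwise.
Net moment of known loads = 507.1 N·m counterclockwise.
An unknown mass m at 5.1 m has arm 1.8 m; its moment is m·g·1.8 clockwise.
Setting net torque to zero: m × 9.81 × 1.8 = 507.1 → m = 507.1 / (9.81 × 1.8) = 28.7 kg.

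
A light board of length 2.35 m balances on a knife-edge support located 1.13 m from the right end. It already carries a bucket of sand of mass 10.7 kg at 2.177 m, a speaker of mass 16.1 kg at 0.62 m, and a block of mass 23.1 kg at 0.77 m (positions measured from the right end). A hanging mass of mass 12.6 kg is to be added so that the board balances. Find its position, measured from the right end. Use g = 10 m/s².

About the knife-edge support (at 1.13 m from the right end):
Bucket of sand: 10.7 × 10 = 107 N down at 2.177 m → arm 1.047 m, τ = 107 × 1.047 = 112 N·m counterclockwise.
Speaker: 16.1 × 10 = 161 N down at 0.62 m → arm 0.51 m, τ = 161 × 0.51 = 82.11 N·m clockwise.
Block: 23.1 × 10 = 231 N down at 0.77 m → arm 0.36 m, τ = 231 × 0.36 = 83.16 N·m clockwise.
Net moment of existing loads = 53.27 N·m clockwise.
The hanging mass weighs 12.6 × 10 = 126 N and must supply an equal counterclockwise moment, so its lever arm about the knife-edge support is 53.27 / 126 = 0.423 m.
That puts it at 1.13 + 0.423 = 1.55 m from the right end.

x ≈ 1.55 m from the right end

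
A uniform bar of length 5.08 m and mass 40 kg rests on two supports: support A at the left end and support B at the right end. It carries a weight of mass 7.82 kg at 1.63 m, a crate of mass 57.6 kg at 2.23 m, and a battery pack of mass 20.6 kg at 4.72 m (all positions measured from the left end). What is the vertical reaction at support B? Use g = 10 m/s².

Take moments about support A.
Beam weight: 40 × 10 = 400 N down at 2.54 m → arm 2.54 m, τ = 400 × 2.54 = 1016 N·m clockwise.
Weight: 7.82 × 10 = 78.2 N down at 1.63 m → arm 1.63 m, τ = 78.2 × 1.63 = 127.5 N·m clockwise.
Crate: 57.6 × 10 = 576 N down at 2.23 m → arm 2.23 m, τ = 576 × 2.23 = 1284 N·m clockwise.
Battery pack: 20.6 × 10 = 206 N down at 4.72 m → arm 4.72 m, τ = 206 × 4.72 = 972.3 N·m clockwise.
Net load moment about support A = 3400 N·m clockwise.
Reaction R at support B is upward at 5.08 m, arm 5.08 m → moment R × 5.08 counterclockwise.
Στ = 0 ⇒ R × 5.08 = 3400 ⇒ R = 669 N.

R_B ≈ 669 N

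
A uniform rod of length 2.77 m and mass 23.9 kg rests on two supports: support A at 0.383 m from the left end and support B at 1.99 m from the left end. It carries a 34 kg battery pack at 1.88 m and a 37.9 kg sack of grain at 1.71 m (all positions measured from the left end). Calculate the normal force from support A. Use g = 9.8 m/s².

Choose support B as the axis so its reaction then has zero moment arm.
Beam weight: 23.9 × 9.8 = 234.2 N down at 1.385 m → arm 0.605 m, τ = 234.2 × 0.605 = 141.7 N·m counterclockwise.
Battery pack: 34 × 9.8 = 333.2 N down at 1.88 m → arm 0.11 m, τ = 333.2 × 0.11 = 36.65 N·m counterclockwise.
Sack of grain: 37.9 × 9.8 = 371.4 N down at 1.71 m → arm 0.28 m, τ = 371.4 × 0.28 = 104 N·m counterclockwise.
Net load moment about support B = 282.4 N·m counterclockwise.
Reaction R at support A is upward at 0.383 m, arm 1.607 m → moment R × 1.607 clockwise.
For rotational equilibrium, R × 1.607 = 282.4, so R = 176 N.

R_A ≈ 176 N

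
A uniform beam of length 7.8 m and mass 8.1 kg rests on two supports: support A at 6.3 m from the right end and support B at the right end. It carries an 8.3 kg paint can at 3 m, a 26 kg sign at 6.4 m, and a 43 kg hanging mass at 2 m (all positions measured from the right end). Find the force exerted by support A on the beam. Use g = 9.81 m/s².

R_A ≈ 481 N

Sum moments about support B (its reaction then has zero moment arm).
Beam weight: 8.1 × 9.81 = 79.46 N down at 3.9 m → arm 3.9 m, τ = 79.46 × 3.9 = 309.9 N·m counterclockwise.
Paint can: 8.3 × 9.81 = 81.42 N down at 3 m → arm 3 m, τ = 81.42 × 3 = 244.3 N·m counterclockwise.
Sign: 26 × 9.81 = 255.1 N down at 6.4 m → arm 6.4 m, τ = 255.1 × 6.4 = 1633 N·m counterclockwise.
Hanging mass: 43 × 9.81 = 421.8 N down at 2 m → arm 2 m, τ = 421.8 × 2 = 843.6 N·m counterclockwise.
Net load moment about support B = 3031 N·m counterclockwise.
Reaction R at support A is upward at 6.3 m, arm 6.3 m → moment R × 6.3 clockwise.
For rotational equilibrium, R × 6.3 = 3031, so R = 481 N.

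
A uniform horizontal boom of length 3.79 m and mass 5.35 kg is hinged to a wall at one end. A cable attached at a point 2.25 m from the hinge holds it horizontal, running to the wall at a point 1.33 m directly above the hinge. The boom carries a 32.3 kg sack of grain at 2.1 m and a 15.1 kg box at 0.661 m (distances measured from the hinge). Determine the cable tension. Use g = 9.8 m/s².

About the hinge:
Beam weight: 5.35 × 9.8 = 52.43 N down at 1.895 m → arm 1.895 m, τ = 52.43 × 1.895 = 99.35 N·m clockwise.
Sack of grain: 32.3 × 9.8 = 316.5 N down at 2.1 m → arm 2.1 m, τ = 316.5 × 2.1 = 664.6 N·m clockwise.
Box: 15.1 × 9.8 = 148 N down at 0.661 m → arm 0.661 m, τ = 148 × 0.661 = 97.83 N·m clockwise.
Total clockwise load moment = 861.8 N·m.
The cable tension T acts at 2.25 m; only its component perpendicular to the boom, T sinθ, produces torque. sinθ = h/√(h²+d²) = 1.33/√(1.33²+2.25²) = 0.5089.
For rotational equilibrium, T × 2.25 × 0.5089 = 861.8, so T = 861.8 / 1.145 = 753 N.

T ≈ 753 N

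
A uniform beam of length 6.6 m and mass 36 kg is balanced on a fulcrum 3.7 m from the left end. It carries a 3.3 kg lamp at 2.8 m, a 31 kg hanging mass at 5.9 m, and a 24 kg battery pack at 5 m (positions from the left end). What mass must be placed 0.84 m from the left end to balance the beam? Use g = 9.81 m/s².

m ≈ 28.7 kg

Sum moments about the fulcrum (at 3.7 m from the left end) (the support reaction has zero arm there).
Beam weight: 36 × 9.81 = 353.2 N down at 3.3 m → arm 0.4 m, τ = 353.2 × 0.4 = 141.3 N·m counterclockwise.
Lamp: 3.3 × 9.81 = 32.37 N down at 2.8 m → arm 0.9 m, τ = 32.37 × 0.9 = 29.13 N·m counterclockwise.
Hanging mass: 31 × 9.81 = 304.1 N down at 5.9 m → arm 2.2 m, τ = 304.1 × 2.2 = 669 N·m clockwise.
Battery pack: 24 × 9.81 = 235.4 N down at 5 m → arm 1.3 m, τ = 235.4 × 1.3 = 306 N·m clockwise.
Net moment of known loads = 804.6 N·m clockwise.
An unknown mass m at 0.84 m has arm 2.86 m; its moment is m·g·2.86 counterclockwise.
For rotational equilibrium, m × 9.81 × 2.86 = 804.6, so m = 804.6 / (9.81 × 2.86) = 28.7 kg.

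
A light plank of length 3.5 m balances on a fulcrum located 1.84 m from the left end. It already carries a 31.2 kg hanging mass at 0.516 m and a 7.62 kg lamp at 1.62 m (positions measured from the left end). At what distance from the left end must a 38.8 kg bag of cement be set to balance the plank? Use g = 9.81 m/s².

Take moments about the fulcrum (at 1.84 m from the left end).
Hanging mass: 31.2 × 9.81 = 306.1 N down at 0.516 m → arm 1.324 m, τ = 306.1 × 1.324 = 405.3 N·m counterclockwise.
Lamp: 7.62 × 9.81 = 74.75 N down at 1.62 m → arm 0.22 m, τ = 74.75 × 0.22 = 16.45 N·m counterclockwise.
Net moment of existing loads = 421.8 N·m counterclockwise.
The bag of cement weighs 38.8 × 9.81 = 380.6 N and must supply an equal clockwise moment, so its lever arm about the fulcrum is 421.8 / 380.6 = 1.11 m.
That puts it at 1.84 + 1.11 = 2.95 m from the left end.

x ≈ 2.95 m from the left end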